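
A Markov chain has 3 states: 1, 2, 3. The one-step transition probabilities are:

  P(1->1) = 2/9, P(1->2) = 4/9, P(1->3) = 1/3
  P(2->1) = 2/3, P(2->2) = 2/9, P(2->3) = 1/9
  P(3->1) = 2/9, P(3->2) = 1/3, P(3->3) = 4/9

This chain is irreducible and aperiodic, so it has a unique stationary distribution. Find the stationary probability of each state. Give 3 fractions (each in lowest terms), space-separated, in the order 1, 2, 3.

The stationary distribution satisfies pi = pi * P, i.e.:
  pi_1 = 2/9*pi_1 + 2/3*pi_2 + 2/9*pi_3
  pi_2 = 4/9*pi_1 + 2/9*pi_2 + 1/3*pi_3
  pi_3 = 1/3*pi_1 + 1/9*pi_2 + 4/9*pi_3
with normalization: pi_1 + pi_2 + pi_3 = 1.

Using the first 2 balance equations plus normalization, the linear system A*pi = b is:
  [-7/9, 2/3, 2/9] . pi = 0
  [4/9, -7/9, 1/3] . pi = 0
  [1, 1, 1] . pi = 1

Solving yields:
  pi_1 = 16/43
  pi_2 = 29/86
  pi_3 = 25/86

Verification (pi * P):
  16/43*2/9 + 29/86*2/3 + 25/86*2/9 = 16/43 = pi_1  (ok)
  16/43*4/9 + 29/86*2/9 + 25/86*1/3 = 29/86 = pi_2  (ok)
  16/43*1/3 + 29/86*1/9 + 25/86*4/9 = 25/86 = pi_3  (ok)

Answer: 16/43 29/86 25/86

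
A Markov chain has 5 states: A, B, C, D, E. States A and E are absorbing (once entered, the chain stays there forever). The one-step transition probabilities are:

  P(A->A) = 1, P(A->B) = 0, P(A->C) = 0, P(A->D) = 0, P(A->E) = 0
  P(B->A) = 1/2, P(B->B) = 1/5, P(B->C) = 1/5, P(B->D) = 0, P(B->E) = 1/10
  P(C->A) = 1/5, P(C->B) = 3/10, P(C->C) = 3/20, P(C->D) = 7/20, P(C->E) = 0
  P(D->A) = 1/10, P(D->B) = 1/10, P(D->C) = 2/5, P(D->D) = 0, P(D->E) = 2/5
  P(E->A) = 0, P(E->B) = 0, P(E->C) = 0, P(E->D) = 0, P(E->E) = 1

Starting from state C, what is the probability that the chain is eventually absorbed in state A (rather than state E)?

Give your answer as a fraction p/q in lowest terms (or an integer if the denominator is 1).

Answer: 237/334

Derivation:
Let a_i = P(absorbed in A | start in state i).
Boundary conditions: a_A = 1, a_E = 0.
For each transient state i, a_i = sum_j P(i->j) * a_j:
  a_B = 1/2*a_A + 1/5*a_B + 1/5*a_C + 0*a_D + 1/10*a_E
  a_C = 1/5*a_A + 3/10*a_B + 3/20*a_C + 7/20*a_D + 0*a_E
  a_D = 1/10*a_A + 1/10*a_B + 2/5*a_C + 0*a_D + 2/5*a_E

Substituting a_A = 1 and a_E = 0, rearrange to (I - Q) a = r where r[i] = P(i -> A):
  [4/5, -1/5, 0] . (a_B, a_C, a_D) = 1/2
  [-3/10, 17/20, -7/20] . (a_B, a_C, a_D) = 1/5
  [-1/10, -2/5, 1] . (a_B, a_C, a_D) = 1/10

Solving yields:
  a_B = 134/167
  a_C = 237/334
  a_D = 155/334

Starting state is C, so the absorption probability is a_C = 237/334.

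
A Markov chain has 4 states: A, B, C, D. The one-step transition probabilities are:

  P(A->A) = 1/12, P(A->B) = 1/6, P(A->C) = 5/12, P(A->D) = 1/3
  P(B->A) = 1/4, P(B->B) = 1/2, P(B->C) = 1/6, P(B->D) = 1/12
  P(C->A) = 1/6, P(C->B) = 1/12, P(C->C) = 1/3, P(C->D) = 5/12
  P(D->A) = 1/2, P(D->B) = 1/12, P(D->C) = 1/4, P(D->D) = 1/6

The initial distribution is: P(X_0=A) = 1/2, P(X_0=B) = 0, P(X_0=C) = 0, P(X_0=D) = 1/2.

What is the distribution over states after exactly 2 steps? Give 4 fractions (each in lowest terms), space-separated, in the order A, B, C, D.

Propagating the distribution step by step (d_{t+1} = d_t * P):
d_0 = (A=1/2, B=0, C=0, D=1/2)
  d_1[A] = 1/2*1/12 + 0*1/4 + 0*1/6 + 1/2*1/2 = 7/24
  d_1[B] = 1/2*1/6 + 0*1/2 + 0*1/12 + 1/2*1/12 = 1/8
  d_1[C] = 1/2*5/12 + 0*1/6 + 0*1/3 + 1/2*1/4 = 1/3
  d_1[D] = 1/2*1/3 + 0*1/12 + 0*5/12 + 1/2*1/6 = 1/4
d_1 = (A=7/24, B=1/8, C=1/3, D=1/4)
  d_2[A] = 7/24*1/12 + 1/8*1/4 + 1/3*1/6 + 1/4*1/2 = 17/72
  d_2[B] = 7/24*1/6 + 1/8*1/2 + 1/3*1/12 + 1/4*1/12 = 23/144
  d_2[C] = 7/24*5/12 + 1/8*1/6 + 1/3*1/3 + 1/4*1/4 = 91/288
  d_2[D] = 7/24*1/3 + 1/8*1/12 + 1/3*5/12 + 1/4*1/6 = 83/288
d_2 = (A=17/72, B=23/144, C=91/288, D=83/288)

Answer: 17/72 23/144 91/288 83/288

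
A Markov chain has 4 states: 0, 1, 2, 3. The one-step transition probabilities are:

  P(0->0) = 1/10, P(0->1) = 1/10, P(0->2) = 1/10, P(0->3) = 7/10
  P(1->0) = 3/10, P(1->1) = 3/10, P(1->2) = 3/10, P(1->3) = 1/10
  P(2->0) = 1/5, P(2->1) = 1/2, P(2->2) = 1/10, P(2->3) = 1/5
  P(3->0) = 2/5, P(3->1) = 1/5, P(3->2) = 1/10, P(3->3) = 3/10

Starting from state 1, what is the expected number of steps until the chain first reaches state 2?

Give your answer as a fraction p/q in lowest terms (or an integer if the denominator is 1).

Answer: 45/8

Derivation:
Let h_i = expected steps to first reach 2 from state i.
Boundary: h_2 = 0.
First-step equations for the other states:
  h_0 = 1 + 1/10*h_0 + 1/10*h_1 + 1/10*h_2 + 7/10*h_3
  h_1 = 1 + 3/10*h_0 + 3/10*h_1 + 3/10*h_2 + 1/10*h_3
  h_3 = 1 + 2/5*h_0 + 1/5*h_1 + 1/10*h_2 + 3/10*h_3

Substituting h_2 = 0 and rearranging gives the linear system (I - Q) h = 1:
  [9/10, -1/10, -7/10] . (h_0, h_1, h_3) = 1
  [-3/10, 7/10, -1/10] . (h_0, h_1, h_3) = 1
  [-2/5, -1/5, 7/10] . (h_0, h_1, h_3) = 1

Solving yields:
  h_0 = 59/8
  h_1 = 45/8
  h_3 = 29/4

Starting state is 1, so the expected hitting time is h_1 = 45/8.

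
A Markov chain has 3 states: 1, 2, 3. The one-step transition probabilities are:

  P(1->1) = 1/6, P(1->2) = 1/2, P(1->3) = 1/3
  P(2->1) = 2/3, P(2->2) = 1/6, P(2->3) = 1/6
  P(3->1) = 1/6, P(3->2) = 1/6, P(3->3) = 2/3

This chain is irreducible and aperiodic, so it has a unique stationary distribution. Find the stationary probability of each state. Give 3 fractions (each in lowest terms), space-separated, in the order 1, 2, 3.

Answer: 3/10 4/15 13/30

Derivation:
The stationary distribution satisfies pi = pi * P, i.e.:
  pi_1 = 1/6*pi_1 + 2/3*pi_2 + 1/6*pi_3
  pi_2 = 1/2*pi_1 + 1/6*pi_2 + 1/6*pi_3
  pi_3 = 1/3*pi_1 + 1/6*pi_2 + 2/3*pi_3
with normalization: pi_1 + pi_2 + pi_3 = 1.

Using the first 2 balance equations plus normalization, the linear system A*pi = b is:
  [-5/6, 2/3, 1/6] . pi = 0
  [1/2, -5/6, 1/6] . pi = 0
  [1, 1, 1] . pi = 1

Solving yields:
  pi_1 = 3/10
  pi_2 = 4/15
  pi_3 = 13/30

Verification (pi * P):
  3/10*1/6 + 4/15*2/3 + 13/30*1/6 = 3/10 = pi_1  (ok)
  3/10*1/2 + 4/15*1/6 + 13/30*1/6 = 4/15 = pi_2  (ok)
  3/10*1/3 + 4/15*1/6 + 13/30*2/3 = 13/30 = pi_3  (ok)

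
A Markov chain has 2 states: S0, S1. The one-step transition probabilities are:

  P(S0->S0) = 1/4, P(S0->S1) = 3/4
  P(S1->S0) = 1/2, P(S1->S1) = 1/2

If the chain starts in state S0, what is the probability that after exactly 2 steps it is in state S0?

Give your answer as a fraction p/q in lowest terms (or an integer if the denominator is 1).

Answer: 7/16

Derivation:
Computing P^2 by repeated multiplication:
P^1 =
  S0: [1/4, 3/4]
  S1: [1/2, 1/2]
P^2 =
  S0: [7/16, 9/16]
  S1: [3/8, 5/8]

(P^2)[S0 -> S0] = 7/16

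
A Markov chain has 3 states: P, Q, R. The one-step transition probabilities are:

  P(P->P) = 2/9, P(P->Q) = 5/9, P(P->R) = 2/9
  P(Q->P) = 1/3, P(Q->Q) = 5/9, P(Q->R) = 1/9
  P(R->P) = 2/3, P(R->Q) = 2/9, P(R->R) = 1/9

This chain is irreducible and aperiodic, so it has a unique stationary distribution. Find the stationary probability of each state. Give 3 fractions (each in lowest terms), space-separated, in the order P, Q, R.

The stationary distribution satisfies pi = pi * P, i.e.:
  pi_P = 2/9*pi_P + 1/3*pi_Q + 2/3*pi_R
  pi_Q = 5/9*pi_P + 5/9*pi_Q + 2/9*pi_R
  pi_R = 2/9*pi_P + 1/9*pi_Q + 1/9*pi_R
with normalization: pi_P + pi_Q + pi_R = 1.

Using the first 2 balance equations plus normalization, the linear system A*pi = b is:
  [-7/9, 1/3, 2/3] . pi = 0
  [5/9, -4/9, 2/9] . pi = 0
  [1, 1, 1] . pi = 1

Solving yields:
  pi_P = 10/29
  pi_Q = 44/87
  pi_R = 13/87

Verification (pi * P):
  10/29*2/9 + 44/87*1/3 + 13/87*2/3 = 10/29 = pi_P  (ok)
  10/29*5/9 + 44/87*5/9 + 13/87*2/9 = 44/87 = pi_Q  (ok)
  10/29*2/9 + 44/87*1/9 + 13/87*1/9 = 13/87 = pi_R  (ok)

Answer: 10/29 44/87 13/87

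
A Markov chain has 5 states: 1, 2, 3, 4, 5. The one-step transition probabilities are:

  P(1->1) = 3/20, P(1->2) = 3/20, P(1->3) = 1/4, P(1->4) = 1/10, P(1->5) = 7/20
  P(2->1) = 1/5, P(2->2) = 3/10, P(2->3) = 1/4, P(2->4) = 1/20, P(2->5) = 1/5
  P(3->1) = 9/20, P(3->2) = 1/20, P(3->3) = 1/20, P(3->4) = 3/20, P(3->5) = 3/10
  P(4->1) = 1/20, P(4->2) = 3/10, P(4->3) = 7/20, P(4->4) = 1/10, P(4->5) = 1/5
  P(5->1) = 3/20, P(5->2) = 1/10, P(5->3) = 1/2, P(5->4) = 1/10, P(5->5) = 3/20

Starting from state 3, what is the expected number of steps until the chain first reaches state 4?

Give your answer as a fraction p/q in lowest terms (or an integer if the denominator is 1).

Answer: 37292/4171

Derivation:
Let h_i = expected steps to first reach 4 from state i.
Boundary: h_4 = 0.
First-step equations for the other states:
  h_1 = 1 + 3/20*h_1 + 3/20*h_2 + 1/4*h_3 + 1/10*h_4 + 7/20*h_5
  h_2 = 1 + 1/5*h_1 + 3/10*h_2 + 1/4*h_3 + 1/20*h_4 + 1/5*h_5
  h_3 = 1 + 9/20*h_1 + 1/20*h_2 + 1/20*h_3 + 3/20*h_4 + 3/10*h_5
  h_5 = 1 + 3/20*h_1 + 1/10*h_2 + 1/2*h_3 + 1/10*h_4 + 3/20*h_5

Substituting h_4 = 0 and rearranging gives the linear system (I - Q) h = 1:
  [17/20, -3/20, -1/4, -7/20] . (h_1, h_2, h_3, h_5) = 1
  [-1/5, 7/10, -1/4, -1/5] . (h_1, h_2, h_3, h_5) = 1
  [-9/20, -1/20, 19/20, -3/10] . (h_1, h_2, h_3, h_5) = 1
  [-3/20, -1/10, -1/2, 17/20] . (h_1, h_2, h_3, h_5) = 1

Solving yields:
  h_1 = 39100/4171
  h_2 = 41484/4171
  h_3 = 37292/4171
  h_5 = 38624/4171

Starting state is 3, so the expected hitting time is h_3 = 37292/4171.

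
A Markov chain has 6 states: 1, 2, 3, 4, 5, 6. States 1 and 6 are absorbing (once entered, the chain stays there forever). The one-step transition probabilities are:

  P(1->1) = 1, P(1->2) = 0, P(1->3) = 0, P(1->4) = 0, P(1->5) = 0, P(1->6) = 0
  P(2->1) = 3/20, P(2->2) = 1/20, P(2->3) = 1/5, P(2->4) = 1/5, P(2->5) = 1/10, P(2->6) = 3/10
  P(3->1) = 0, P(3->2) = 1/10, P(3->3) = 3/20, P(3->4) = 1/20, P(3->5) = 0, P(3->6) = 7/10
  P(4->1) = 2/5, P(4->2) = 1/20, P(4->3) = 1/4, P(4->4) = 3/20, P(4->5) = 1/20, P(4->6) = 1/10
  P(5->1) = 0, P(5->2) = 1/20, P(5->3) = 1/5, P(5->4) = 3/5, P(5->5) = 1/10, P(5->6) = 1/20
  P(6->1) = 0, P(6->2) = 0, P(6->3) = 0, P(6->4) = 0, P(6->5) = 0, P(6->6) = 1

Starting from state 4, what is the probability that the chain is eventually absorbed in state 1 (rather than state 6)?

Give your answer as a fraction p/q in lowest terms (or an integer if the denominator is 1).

Answer: 46493/87208

Derivation:
Let a_i = P(absorbed in 1 | start in state i).
Boundary conditions: a_1 = 1, a_6 = 0.
For each transient state i, a_i = sum_j P(i->j) * a_j:
  a_2 = 3/20*a_1 + 1/20*a_2 + 1/5*a_3 + 1/5*a_4 + 1/10*a_5 + 3/10*a_6
  a_3 = 0*a_1 + 1/10*a_2 + 3/20*a_3 + 1/20*a_4 + 0*a_5 + 7/10*a_6
  a_4 = 2/5*a_1 + 1/20*a_2 + 1/4*a_3 + 3/20*a_4 + 1/20*a_5 + 1/10*a_6
  a_5 = 0*a_1 + 1/20*a_2 + 1/5*a_3 + 3/5*a_4 + 1/10*a_5 + 1/20*a_6

Substituting a_1 = 1 and a_6 = 0, rearrange to (I - Q) a = r where r[i] = P(i -> 1):
  [19/20, -1/5, -1/5, -1/10] . (a_2, a_3, a_4, a_5) = 3/20
  [-1/10, 17/20, -1/20, 0] . (a_2, a_3, a_4, a_5) = 0
  [-1/20, -1/4, 17/20, -1/20] . (a_2, a_3, a_4, a_5) = 2/5
  [-1/20, -1/5, -3/5, 9/10] . (a_2, a_3, a_4, a_5) = 0

Solving yields:
  a_2 = 3551/10901
  a_3 = 6077/87208
  a_4 = 46493/87208
  a_5 = 771/1982

Starting state is 4, so the absorption probability is a_4 = 46493/87208.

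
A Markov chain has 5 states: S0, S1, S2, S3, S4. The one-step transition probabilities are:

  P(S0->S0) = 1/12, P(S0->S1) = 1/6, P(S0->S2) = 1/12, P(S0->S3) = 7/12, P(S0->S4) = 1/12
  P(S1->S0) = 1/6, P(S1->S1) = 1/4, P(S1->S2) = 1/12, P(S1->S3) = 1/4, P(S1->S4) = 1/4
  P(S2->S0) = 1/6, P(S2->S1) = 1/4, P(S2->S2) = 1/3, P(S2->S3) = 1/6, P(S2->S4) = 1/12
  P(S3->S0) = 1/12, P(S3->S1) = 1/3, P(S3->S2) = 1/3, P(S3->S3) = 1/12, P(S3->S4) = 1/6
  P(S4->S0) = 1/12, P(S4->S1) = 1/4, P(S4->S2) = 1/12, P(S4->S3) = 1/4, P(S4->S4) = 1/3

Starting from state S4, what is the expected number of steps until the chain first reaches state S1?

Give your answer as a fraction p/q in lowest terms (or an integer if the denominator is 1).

Let h_i = expected steps to first reach S1 from state i.
Boundary: h_S1 = 0.
First-step equations for the other states:
  h_S0 = 1 + 1/12*h_S0 + 1/6*h_S1 + 1/12*h_S2 + 7/12*h_S3 + 1/12*h_S4
  h_S2 = 1 + 1/6*h_S0 + 1/4*h_S1 + 1/3*h_S2 + 1/6*h_S3 + 1/12*h_S4
  h_S3 = 1 + 1/12*h_S0 + 1/3*h_S1 + 1/3*h_S2 + 1/12*h_S3 + 1/6*h_S4
  h_S4 = 1 + 1/12*h_S0 + 1/4*h_S1 + 1/12*h_S2 + 1/4*h_S3 + 1/3*h_S4

Substituting h_S1 = 0 and rearranging gives the linear system (I - Q) h = 1:
  [11/12, -1/12, -7/12, -1/12] . (h_S0, h_S2, h_S3, h_S4) = 1
  [-1/6, 2/3, -1/6, -1/12] . (h_S0, h_S2, h_S3, h_S4) = 1
  [-1/12, -1/3, 11/12, -1/6] . (h_S0, h_S2, h_S3, h_S4) = 1
  [-1/12, -1/12, -1/4, 2/3] . (h_S0, h_S2, h_S3, h_S4) = 1

Solving yields:
  h_S0 = 4887/1202
  h_S2 = 2337/601
  h_S3 = 4293/1202
  h_S4 = 2304/601

Starting state is S4, so the expected hitting time is h_S4 = 2304/601.

Answer: 2304/601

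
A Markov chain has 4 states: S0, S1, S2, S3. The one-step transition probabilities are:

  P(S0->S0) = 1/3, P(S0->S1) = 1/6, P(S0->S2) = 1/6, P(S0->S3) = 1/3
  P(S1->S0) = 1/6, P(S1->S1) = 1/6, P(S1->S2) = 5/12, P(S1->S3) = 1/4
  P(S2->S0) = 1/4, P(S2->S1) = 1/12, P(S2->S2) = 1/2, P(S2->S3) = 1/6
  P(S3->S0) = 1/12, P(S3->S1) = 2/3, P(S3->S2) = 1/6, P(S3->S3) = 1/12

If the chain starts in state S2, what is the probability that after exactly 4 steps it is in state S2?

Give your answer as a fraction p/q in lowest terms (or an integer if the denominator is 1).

Answer: 2339/6912

Derivation:
Computing P^4 by repeated multiplication:
P^1 =
  S0: [1/3, 1/6, 1/6, 1/3]
  S1: [1/6, 1/6, 5/12, 1/4]
  S2: [1/4, 1/12, 1/2, 1/6]
  S3: [1/12, 2/3, 1/6, 1/12]
P^2 =
  S0: [5/24, 23/72, 19/72, 5/24]
  S1: [5/24, 37/144, 25/72, 3/16]
  S2: [17/72, 5/24, 17/48, 29/144]
  S3: [3/16, 7/36, 7/18, 11/48]
P^3 =
  S0: [89/432, 215/864, 289/864, 91/432]
  S1: [371/1728, 25/108, 599/1728, 179/864]
  S2: [7/32, 137/576, 97/288, 119/576]
  S3: [365/1728, 215/864, 149/432, 337/1728]
P^4 =
  S0: [2191/10368, 2531/10368, 3529/10368, 2117/10368]
  S1: [4439/20736, 5005/20736, 1763/5184, 265/1296]
  S2: [493/2304, 209/864, 2339/6912, 79/384]
  S3: [4445/20736, 2441/10368, 3565/10368, 4279/20736]

(P^4)[S2 -> S2] = 2339/6912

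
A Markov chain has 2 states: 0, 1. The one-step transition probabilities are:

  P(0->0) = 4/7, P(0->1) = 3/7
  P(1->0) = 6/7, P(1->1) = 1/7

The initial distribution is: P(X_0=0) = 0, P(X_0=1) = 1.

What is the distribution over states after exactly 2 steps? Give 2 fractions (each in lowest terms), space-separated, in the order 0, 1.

Propagating the distribution step by step (d_{t+1} = d_t * P):
d_0 = (0=0, 1=1)
  d_1[0] = 0*4/7 + 1*6/7 = 6/7
  d_1[1] = 0*3/7 + 1*1/7 = 1/7
d_1 = (0=6/7, 1=1/7)
  d_2[0] = 6/7*4/7 + 1/7*6/7 = 30/49
  d_2[1] = 6/7*3/7 + 1/7*1/7 = 19/49
d_2 = (0=30/49, 1=19/49)

Answer: 30/49 19/49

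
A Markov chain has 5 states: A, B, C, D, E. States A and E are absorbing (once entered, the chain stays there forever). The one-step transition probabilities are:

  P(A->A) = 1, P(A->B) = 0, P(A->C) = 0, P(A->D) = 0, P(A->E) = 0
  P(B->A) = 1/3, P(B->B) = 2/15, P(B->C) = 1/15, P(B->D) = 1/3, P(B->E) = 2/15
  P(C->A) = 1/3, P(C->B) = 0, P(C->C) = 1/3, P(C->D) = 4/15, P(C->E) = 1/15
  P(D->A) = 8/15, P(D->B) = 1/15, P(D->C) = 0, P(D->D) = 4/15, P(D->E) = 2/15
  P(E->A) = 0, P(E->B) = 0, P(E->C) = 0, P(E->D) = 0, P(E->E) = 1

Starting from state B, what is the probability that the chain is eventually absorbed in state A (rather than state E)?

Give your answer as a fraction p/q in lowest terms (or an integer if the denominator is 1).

Let a_i = P(absorbed in A | start in state i).
Boundary conditions: a_A = 1, a_E = 0.
For each transient state i, a_i = sum_j P(i->j) * a_j:
  a_B = 1/3*a_A + 2/15*a_B + 1/15*a_C + 1/3*a_D + 2/15*a_E
  a_C = 1/3*a_A + 0*a_B + 1/3*a_C + 4/15*a_D + 1/15*a_E
  a_D = 8/15*a_A + 1/15*a_B + 0*a_C + 4/15*a_D + 2/15*a_E

Substituting a_A = 1 and a_E = 0, rearrange to (I - Q) a = r where r[i] = P(i -> A):
  [13/15, -1/15, -1/3] . (a_B, a_C, a_D) = 1/3
  [0, 2/3, -4/15] . (a_B, a_C, a_D) = 1/3
  [-1/15, 0, 11/15] . (a_B, a_C, a_D) = 8/15

Solving yields:
  a_B = 1037/1376
  a_C = 563/688
  a_D = 1095/1376

Starting state is B, so the absorption probability is a_B = 1037/1376.

Answer: 1037/1376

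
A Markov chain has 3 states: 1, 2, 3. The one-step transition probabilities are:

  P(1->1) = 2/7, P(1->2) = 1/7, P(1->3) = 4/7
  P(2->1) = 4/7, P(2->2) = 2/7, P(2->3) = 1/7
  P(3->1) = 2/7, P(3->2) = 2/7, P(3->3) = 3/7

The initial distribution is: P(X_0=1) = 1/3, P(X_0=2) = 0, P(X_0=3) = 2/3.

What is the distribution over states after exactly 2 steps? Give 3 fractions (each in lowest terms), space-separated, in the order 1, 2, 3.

Answer: 52/147 12/49 59/147

Derivation:
Propagating the distribution step by step (d_{t+1} = d_t * P):
d_0 = (1=1/3, 2=0, 3=2/3)
  d_1[1] = 1/3*2/7 + 0*4/7 + 2/3*2/7 = 2/7
  d_1[2] = 1/3*1/7 + 0*2/7 + 2/3*2/7 = 5/21
  d_1[3] = 1/3*4/7 + 0*1/7 + 2/3*3/7 = 10/21
d_1 = (1=2/7, 2=5/21, 3=10/21)
  d_2[1] = 2/7*2/7 + 5/21*4/7 + 10/21*2/7 = 52/147
  d_2[2] = 2/7*1/7 + 5/21*2/7 + 10/21*2/7 = 12/49
  d_2[3] = 2/7*4/7 + 5/21*1/7 + 10/21*3/7 = 59/147
d_2 = (1=52/147, 2=12/49, 3=59/147)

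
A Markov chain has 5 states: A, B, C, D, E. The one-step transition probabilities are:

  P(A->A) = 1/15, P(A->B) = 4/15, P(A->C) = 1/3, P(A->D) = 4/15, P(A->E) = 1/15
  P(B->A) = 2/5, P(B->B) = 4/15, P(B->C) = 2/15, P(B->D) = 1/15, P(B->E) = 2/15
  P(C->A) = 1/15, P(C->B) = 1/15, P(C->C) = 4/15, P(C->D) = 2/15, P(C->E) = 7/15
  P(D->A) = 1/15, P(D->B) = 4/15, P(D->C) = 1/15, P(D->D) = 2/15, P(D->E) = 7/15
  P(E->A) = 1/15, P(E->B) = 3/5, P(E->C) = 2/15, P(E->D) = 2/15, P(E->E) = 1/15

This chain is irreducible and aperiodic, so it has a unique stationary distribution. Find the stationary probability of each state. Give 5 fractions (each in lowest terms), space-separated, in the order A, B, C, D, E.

The stationary distribution satisfies pi = pi * P, i.e.:
  pi_A = 1/15*pi_A + 2/5*pi_B + 1/15*pi_C + 1/15*pi_D + 1/15*pi_E
  pi_B = 4/15*pi_A + 4/15*pi_B + 1/15*pi_C + 4/15*pi_D + 3/5*pi_E
  pi_C = 1/3*pi_A + 2/15*pi_B + 4/15*pi_C + 1/15*pi_D + 2/15*pi_E
  pi_D = 4/15*pi_A + 1/15*pi_B + 2/15*pi_C + 2/15*pi_D + 2/15*pi_E
  pi_E = 1/15*pi_A + 2/15*pi_B + 7/15*pi_C + 7/15*pi_D + 1/15*pi_E
with normalization: pi_A + pi_B + pi_C + pi_D + pi_E = 1.

Using the first 4 balance equations plus normalization, the linear system A*pi = b is:
  [-14/15, 2/5, 1/15, 1/15, 1/15] . pi = 0
  [4/15, -11/15, 1/15, 4/15, 3/5] . pi = 0
  [1/3, 2/15, -11/15, 1/15, 2/15] . pi = 0
  [4/15, 1/15, 2/15, -13/15, 2/15] . pi = 0
  [1, 1, 1, 1, 1] . pi = 1

Solving yields:
  pi_A = 1808/10815
  pi_B = 1087/3605
  pi_C = 1181/6489
  pi_D = 4397/32445
  pi_E = 2312/10815

Verification (pi * P):
  1808/10815*1/15 + 1087/3605*2/5 + 1181/6489*1/15 + 4397/32445*1/15 + 2312/10815*1/15 = 1808/10815 = pi_A  (ok)
  1808/10815*4/15 + 1087/3605*4/15 + 1181/6489*1/15 + 4397/32445*4/15 + 2312/10815*3/5 = 1087/3605 = pi_B  (ok)
  1808/10815*1/3 + 1087/3605*2/15 + 1181/6489*4/15 + 4397/32445*1/15 + 2312/10815*2/15 = 1181/6489 = pi_C  (ok)
  1808/10815*4/15 + 1087/3605*1/15 + 1181/6489*2/15 + 4397/32445*2/15 + 2312/10815*2/15 = 4397/32445 = pi_D  (ok)
  1808/10815*1/15 + 1087/3605*2/15 + 1181/6489*7/15 + 4397/32445*7/15 + 2312/10815*1/15 = 2312/10815 = pi_E  (ok)

Answer: 1808/10815 1087/3605 1181/6489 4397/32445 2312/10815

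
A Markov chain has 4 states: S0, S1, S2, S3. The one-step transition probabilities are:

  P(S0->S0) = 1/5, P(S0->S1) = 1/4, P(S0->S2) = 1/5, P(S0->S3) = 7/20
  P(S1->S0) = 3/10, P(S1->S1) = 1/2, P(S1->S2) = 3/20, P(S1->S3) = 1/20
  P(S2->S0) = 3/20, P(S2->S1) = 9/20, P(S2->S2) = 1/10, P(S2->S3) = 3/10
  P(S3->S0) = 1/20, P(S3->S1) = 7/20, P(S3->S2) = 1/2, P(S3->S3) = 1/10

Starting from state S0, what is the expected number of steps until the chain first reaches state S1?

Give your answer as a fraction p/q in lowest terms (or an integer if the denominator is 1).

Let h_i = expected steps to first reach S1 from state i.
Boundary: h_S1 = 0.
First-step equations for the other states:
  h_S0 = 1 + 1/5*h_S0 + 1/4*h_S1 + 1/5*h_S2 + 7/20*h_S3
  h_S2 = 1 + 3/20*h_S0 + 9/20*h_S1 + 1/10*h_S2 + 3/10*h_S3
  h_S3 = 1 + 1/20*h_S0 + 7/20*h_S1 + 1/2*h_S2 + 1/10*h_S3

Substituting h_S1 = 0 and rearranging gives the linear system (I - Q) h = 1:
  [4/5, -1/5, -7/20] . (h_S0, h_S2, h_S3) = 1
  [-3/20, 9/10, -3/10] . (h_S0, h_S2, h_S3) = 1
  [-1/20, -1/2, 9/10] . (h_S0, h_S2, h_S3) = 1

Solving yields:
  h_S0 = 695/228
  h_S2 = 1145/456
  h_S3 = 305/114

Starting state is S0, so the expected hitting time is h_S0 = 695/228.

Answer: 695/228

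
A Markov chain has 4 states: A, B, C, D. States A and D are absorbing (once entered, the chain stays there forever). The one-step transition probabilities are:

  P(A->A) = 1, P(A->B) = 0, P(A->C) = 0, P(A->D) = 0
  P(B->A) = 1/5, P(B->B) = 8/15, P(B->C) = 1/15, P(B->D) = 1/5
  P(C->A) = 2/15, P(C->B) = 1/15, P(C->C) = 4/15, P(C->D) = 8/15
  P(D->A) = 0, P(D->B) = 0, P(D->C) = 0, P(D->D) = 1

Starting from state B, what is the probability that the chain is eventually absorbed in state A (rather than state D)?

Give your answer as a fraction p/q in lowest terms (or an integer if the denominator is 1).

Answer: 35/76

Derivation:
Let a_i = P(absorbed in A | start in state i).
Boundary conditions: a_A = 1, a_D = 0.
For each transient state i, a_i = sum_j P(i->j) * a_j:
  a_B = 1/5*a_A + 8/15*a_B + 1/15*a_C + 1/5*a_D
  a_C = 2/15*a_A + 1/15*a_B + 4/15*a_C + 8/15*a_D

Substituting a_A = 1 and a_D = 0, rearrange to (I - Q) a = r where r[i] = P(i -> A):
  [7/15, -1/15] . (a_B, a_C) = 1/5
  [-1/15, 11/15] . (a_B, a_C) = 2/15

Solving yields:
  a_B = 35/76
  a_C = 17/76

Starting state is B, so the absorption probability is a_B = 35/76.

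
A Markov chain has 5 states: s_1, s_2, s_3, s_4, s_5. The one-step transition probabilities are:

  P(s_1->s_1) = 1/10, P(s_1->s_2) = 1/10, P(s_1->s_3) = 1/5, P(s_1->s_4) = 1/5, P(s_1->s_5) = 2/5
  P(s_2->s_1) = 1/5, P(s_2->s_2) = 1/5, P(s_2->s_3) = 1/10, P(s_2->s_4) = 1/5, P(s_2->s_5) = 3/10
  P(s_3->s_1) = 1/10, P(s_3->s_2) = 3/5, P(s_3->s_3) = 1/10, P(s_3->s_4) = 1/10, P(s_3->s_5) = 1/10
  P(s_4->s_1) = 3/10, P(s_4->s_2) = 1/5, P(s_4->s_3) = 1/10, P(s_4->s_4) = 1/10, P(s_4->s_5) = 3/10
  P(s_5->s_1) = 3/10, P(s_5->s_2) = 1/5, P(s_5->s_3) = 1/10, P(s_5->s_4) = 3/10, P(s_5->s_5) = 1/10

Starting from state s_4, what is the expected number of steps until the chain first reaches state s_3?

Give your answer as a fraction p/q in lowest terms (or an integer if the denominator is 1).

Answer: 170/21

Derivation:
Let h_i = expected steps to first reach s_3 from state i.
Boundary: h_s_3 = 0.
First-step equations for the other states:
  h_s_1 = 1 + 1/10*h_s_1 + 1/10*h_s_2 + 1/5*h_s_3 + 1/5*h_s_4 + 2/5*h_s_5
  h_s_2 = 1 + 1/5*h_s_1 + 1/5*h_s_2 + 1/10*h_s_3 + 1/5*h_s_4 + 3/10*h_s_5
  h_s_4 = 1 + 3/10*h_s_1 + 1/5*h_s_2 + 1/10*h_s_3 + 1/10*h_s_4 + 3/10*h_s_5
  h_s_5 = 1 + 3/10*h_s_1 + 1/5*h_s_2 + 1/10*h_s_3 + 3/10*h_s_4 + 1/10*h_s_5

Substituting h_s_3 = 0 and rearranging gives the linear system (I - Q) h = 1:
  [9/10, -1/10, -1/5, -2/5] . (h_s_1, h_s_2, h_s_4, h_s_5) = 1
  [-1/5, 4/5, -1/5, -3/10] . (h_s_1, h_s_2, h_s_4, h_s_5) = 1
  [-3/10, -1/5, 9/10, -3/10] . (h_s_1, h_s_2, h_s_4, h_s_5) = 1
  [-3/10, -1/5, -3/10, 9/10] . (h_s_1, h_s_2, h_s_4, h_s_5) = 1

Solving yields:
  h_s_1 = 1090/147
  h_s_2 = 400/49
  h_s_4 = 170/21
  h_s_5 = 170/21

Starting state is s_4, so the expected hitting time is h_s_4 = 170/21.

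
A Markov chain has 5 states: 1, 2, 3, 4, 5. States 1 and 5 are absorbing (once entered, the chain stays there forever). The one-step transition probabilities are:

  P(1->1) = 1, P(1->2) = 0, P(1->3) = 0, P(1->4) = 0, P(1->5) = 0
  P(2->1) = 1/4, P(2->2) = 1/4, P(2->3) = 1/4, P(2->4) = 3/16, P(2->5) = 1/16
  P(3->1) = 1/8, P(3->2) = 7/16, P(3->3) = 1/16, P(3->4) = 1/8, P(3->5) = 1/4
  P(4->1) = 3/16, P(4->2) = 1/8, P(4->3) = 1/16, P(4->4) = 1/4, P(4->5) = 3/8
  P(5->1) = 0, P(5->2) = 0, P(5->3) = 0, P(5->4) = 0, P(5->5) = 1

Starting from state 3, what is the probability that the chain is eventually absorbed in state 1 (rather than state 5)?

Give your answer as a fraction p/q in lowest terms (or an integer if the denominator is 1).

Let a_i = P(absorbed in 1 | start in state i).
Boundary conditions: a_1 = 1, a_5 = 0.
For each transient state i, a_i = sum_j P(i->j) * a_j:
  a_2 = 1/4*a_1 + 1/4*a_2 + 1/4*a_3 + 3/16*a_4 + 1/16*a_5
  a_3 = 1/8*a_1 + 7/16*a_2 + 1/16*a_3 + 1/8*a_4 + 1/4*a_5
  a_4 = 3/16*a_1 + 1/8*a_2 + 1/16*a_3 + 1/4*a_4 + 3/8*a_5

Substituting a_1 = 1 and a_5 = 0, rearrange to (I - Q) a = r where r[i] = P(i -> 1):
  [3/4, -1/4, -3/16] . (a_2, a_3, a_4) = 1/4
  [-7/16, 15/16, -1/8] . (a_2, a_3, a_4) = 1/8
  [-1/8, -1/16, 3/4] . (a_2, a_3, a_4) = 3/16

Solving yields:
  a_2 = 139/239
  a_3 = 109/239
  a_4 = 92/239

Starting state is 3, so the absorption probability is a_3 = 109/239.

Answer: 109/239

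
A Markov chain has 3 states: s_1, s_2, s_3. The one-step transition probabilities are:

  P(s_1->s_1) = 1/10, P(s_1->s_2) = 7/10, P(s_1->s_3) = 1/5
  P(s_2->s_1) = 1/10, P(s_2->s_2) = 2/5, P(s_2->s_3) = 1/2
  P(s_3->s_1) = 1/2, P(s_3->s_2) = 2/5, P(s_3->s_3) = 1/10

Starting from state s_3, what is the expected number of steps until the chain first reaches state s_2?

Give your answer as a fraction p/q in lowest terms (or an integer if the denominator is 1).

Let h_i = expected steps to first reach s_2 from state i.
Boundary: h_s_2 = 0.
First-step equations for the other states:
  h_s_1 = 1 + 1/10*h_s_1 + 7/10*h_s_2 + 1/5*h_s_3
  h_s_3 = 1 + 1/2*h_s_1 + 2/5*h_s_2 + 1/10*h_s_3

Substituting h_s_2 = 0 and rearranging gives the linear system (I - Q) h = 1:
  [9/10, -1/5] . (h_s_1, h_s_3) = 1
  [-1/2, 9/10] . (h_s_1, h_s_3) = 1

Solving yields:
  h_s_1 = 110/71
  h_s_3 = 140/71

Starting state is s_3, so the expected hitting time is h_s_3 = 140/71.

Answer: 140/71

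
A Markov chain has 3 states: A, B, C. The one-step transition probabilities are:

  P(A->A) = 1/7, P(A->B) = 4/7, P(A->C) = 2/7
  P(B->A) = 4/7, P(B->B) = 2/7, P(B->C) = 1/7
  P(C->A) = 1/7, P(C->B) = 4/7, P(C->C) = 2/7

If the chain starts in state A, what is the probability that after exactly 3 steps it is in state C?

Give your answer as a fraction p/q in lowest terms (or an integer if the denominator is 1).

Answer: 78/343

Derivation:
Computing P^3 by repeated multiplication:
P^1 =
  A: [1/7, 4/7, 2/7]
  B: [4/7, 2/7, 1/7]
  C: [1/7, 4/7, 2/7]
P^2 =
  A: [19/49, 20/49, 10/49]
  B: [13/49, 24/49, 12/49]
  C: [19/49, 20/49, 10/49]
P^3 =
  A: [109/343, 156/343, 78/343]
  B: [121/343, 148/343, 74/343]
  C: [109/343, 156/343, 78/343]

(P^3)[A -> C] = 78/343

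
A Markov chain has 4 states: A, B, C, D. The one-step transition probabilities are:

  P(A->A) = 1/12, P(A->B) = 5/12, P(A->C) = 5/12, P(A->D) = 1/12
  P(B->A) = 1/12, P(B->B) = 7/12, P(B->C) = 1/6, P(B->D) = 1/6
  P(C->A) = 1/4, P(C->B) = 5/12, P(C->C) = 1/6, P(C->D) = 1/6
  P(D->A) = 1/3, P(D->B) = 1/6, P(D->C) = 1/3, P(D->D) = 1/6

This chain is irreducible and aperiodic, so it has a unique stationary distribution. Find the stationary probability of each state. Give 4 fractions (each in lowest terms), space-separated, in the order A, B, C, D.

The stationary distribution satisfies pi = pi * P, i.e.:
  pi_A = 1/12*pi_A + 1/12*pi_B + 1/4*pi_C + 1/3*pi_D
  pi_B = 5/12*pi_A + 7/12*pi_B + 5/12*pi_C + 1/6*pi_D
  pi_C = 5/12*pi_A + 1/6*pi_B + 1/6*pi_C + 1/3*pi_D
  pi_D = 1/12*pi_A + 1/6*pi_B + 1/6*pi_C + 1/6*pi_D
with normalization: pi_A + pi_B + pi_C + pi_D = 1.

Using the first 3 balance equations plus normalization, the linear system A*pi = b is:
  [-11/12, 1/12, 1/4, 1/3] . pi = 0
  [5/12, -5/12, 5/12, 1/6] . pi = 0
  [5/12, 1/6, -5/6, 1/3] . pi = 0
  [1, 1, 1, 1] . pi = 1

Solving yields:
  pi_A = 17/106
  pi_B = 385/848
  pi_C = 197/848
  pi_D = 65/424

Verification (pi * P):
  17/106*1/12 + 385/848*1/12 + 197/848*1/4 + 65/424*1/3 = 17/106 = pi_A  (ok)
  17/106*5/12 + 385/848*7/12 + 197/848*5/12 + 65/424*1/6 = 385/848 = pi_B  (ok)
  17/106*5/12 + 385/848*1/6 + 197/848*1/6 + 65/424*1/3 = 197/848 = pi_C  (ok)
  17/106*1/12 + 385/848*1/6 + 197/848*1/6 + 65/424*1/6 = 65/424 = pi_D  (ok)

Answer: 17/106 385/848 197/848 65/424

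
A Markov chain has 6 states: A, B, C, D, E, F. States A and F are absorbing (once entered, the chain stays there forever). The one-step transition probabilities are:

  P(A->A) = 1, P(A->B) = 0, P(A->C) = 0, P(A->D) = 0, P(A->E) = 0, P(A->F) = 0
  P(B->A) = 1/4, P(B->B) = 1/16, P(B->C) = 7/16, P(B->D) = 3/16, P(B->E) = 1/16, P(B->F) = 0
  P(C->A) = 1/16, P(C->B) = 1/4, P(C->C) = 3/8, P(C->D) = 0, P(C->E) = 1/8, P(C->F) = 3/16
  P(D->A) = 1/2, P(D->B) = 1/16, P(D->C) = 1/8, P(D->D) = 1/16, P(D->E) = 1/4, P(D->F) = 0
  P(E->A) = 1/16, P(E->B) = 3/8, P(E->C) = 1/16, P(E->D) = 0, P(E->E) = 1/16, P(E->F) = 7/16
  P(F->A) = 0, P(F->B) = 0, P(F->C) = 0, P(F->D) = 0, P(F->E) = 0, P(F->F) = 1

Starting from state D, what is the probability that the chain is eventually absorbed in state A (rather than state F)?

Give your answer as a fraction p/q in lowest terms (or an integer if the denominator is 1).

Answer: 2095/2892

Derivation:
Let a_i = P(absorbed in A | start in state i).
Boundary conditions: a_A = 1, a_F = 0.
For each transient state i, a_i = sum_j P(i->j) * a_j:
  a_B = 1/4*a_A + 1/16*a_B + 7/16*a_C + 3/16*a_D + 1/16*a_E + 0*a_F
  a_C = 1/16*a_A + 1/4*a_B + 3/8*a_C + 0*a_D + 1/8*a_E + 3/16*a_F
  a_D = 1/2*a_A + 1/16*a_B + 1/8*a_C + 1/16*a_D + 1/4*a_E + 0*a_F
  a_E = 1/16*a_A + 3/8*a_B + 1/16*a_C + 0*a_D + 1/16*a_E + 7/16*a_F

Substituting a_A = 1 and a_F = 0, rearrange to (I - Q) a = r where r[i] = P(i -> A):
  [15/16, -7/16, -3/16, -1/16] . (a_B, a_C, a_D, a_E) = 1/4
  [-1/4, 5/8, 0, -1/8] . (a_B, a_C, a_D, a_E) = 1/16
  [-1/16, -1/8, 15/16, -1/4] . (a_B, a_C, a_D, a_E) = 1/2
  [-3/8, -1/16, 0, 15/16] . (a_B, a_C, a_D, a_E) = 1/16

Solving yields:
  a_B = 609/964
  a_C = 407/964
  a_D = 2095/2892
  a_E = 335/964

Starting state is D, so the absorption probability is a_D = 2095/2892.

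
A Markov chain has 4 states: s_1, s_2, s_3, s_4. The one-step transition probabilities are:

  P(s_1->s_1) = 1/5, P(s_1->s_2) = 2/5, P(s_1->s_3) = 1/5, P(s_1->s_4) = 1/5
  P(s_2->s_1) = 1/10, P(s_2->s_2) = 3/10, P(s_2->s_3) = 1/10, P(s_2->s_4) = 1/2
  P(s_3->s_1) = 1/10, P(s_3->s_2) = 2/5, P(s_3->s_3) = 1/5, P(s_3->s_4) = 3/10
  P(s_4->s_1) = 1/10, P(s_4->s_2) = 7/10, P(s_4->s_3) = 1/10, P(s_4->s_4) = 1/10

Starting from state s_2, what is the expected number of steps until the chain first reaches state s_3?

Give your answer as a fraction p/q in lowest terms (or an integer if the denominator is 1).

Let h_i = expected steps to first reach s_3 from state i.
Boundary: h_s_3 = 0.
First-step equations for the other states:
  h_s_1 = 1 + 1/5*h_s_1 + 2/5*h_s_2 + 1/5*h_s_3 + 1/5*h_s_4
  h_s_2 = 1 + 1/10*h_s_1 + 3/10*h_s_2 + 1/10*h_s_3 + 1/2*h_s_4
  h_s_4 = 1 + 1/10*h_s_1 + 7/10*h_s_2 + 1/10*h_s_3 + 1/10*h_s_4

Substituting h_s_3 = 0 and rearranging gives the linear system (I - Q) h = 1:
  [4/5, -2/5, -1/5] . (h_s_1, h_s_2, h_s_4) = 1
  [-1/10, 7/10, -1/2] . (h_s_1, h_s_2, h_s_4) = 1
  [-1/10, -7/10, 9/10] . (h_s_1, h_s_2, h_s_4) = 1

Solving yields:
  h_s_1 = 8
  h_s_2 = 9
  h_s_4 = 9

Starting state is s_2, so the expected hitting time is h_s_2 = 9.

Answer: 9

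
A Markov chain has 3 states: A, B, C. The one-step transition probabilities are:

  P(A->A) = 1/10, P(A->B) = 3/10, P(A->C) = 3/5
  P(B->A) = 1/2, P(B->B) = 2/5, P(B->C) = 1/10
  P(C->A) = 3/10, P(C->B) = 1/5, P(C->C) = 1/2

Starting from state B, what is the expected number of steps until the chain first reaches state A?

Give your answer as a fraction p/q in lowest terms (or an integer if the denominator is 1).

Answer: 15/7

Derivation:
Let h_i = expected steps to first reach A from state i.
Boundary: h_A = 0.
First-step equations for the other states:
  h_B = 1 + 1/2*h_A + 2/5*h_B + 1/10*h_C
  h_C = 1 + 3/10*h_A + 1/5*h_B + 1/2*h_C

Substituting h_A = 0 and rearranging gives the linear system (I - Q) h = 1:
  [3/5, -1/10] . (h_B, h_C) = 1
  [-1/5, 1/2] . (h_B, h_C) = 1

Solving yields:
  h_B = 15/7
  h_C = 20/7

Starting state is B, so the expected hitting time is h_B = 15/7.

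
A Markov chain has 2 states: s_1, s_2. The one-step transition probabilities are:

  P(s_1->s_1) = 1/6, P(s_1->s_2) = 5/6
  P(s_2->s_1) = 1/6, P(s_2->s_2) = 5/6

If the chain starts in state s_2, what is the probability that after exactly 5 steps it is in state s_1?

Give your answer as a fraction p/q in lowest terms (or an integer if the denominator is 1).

Answer: 1/6

Derivation:
Computing P^5 by repeated multiplication:
P^1 =
  s_1: [1/6, 5/6]
  s_2: [1/6, 5/6]
P^2 =
  s_1: [1/6, 5/6]
  s_2: [1/6, 5/6]
P^3 =
  s_1: [1/6, 5/6]
  s_2: [1/6, 5/6]
P^4 =
  s_1: [1/6, 5/6]
  s_2: [1/6, 5/6]
P^5 =
  s_1: [1/6, 5/6]
  s_2: [1/6, 5/6]

(P^5)[s_2 -> s_1] = 1/6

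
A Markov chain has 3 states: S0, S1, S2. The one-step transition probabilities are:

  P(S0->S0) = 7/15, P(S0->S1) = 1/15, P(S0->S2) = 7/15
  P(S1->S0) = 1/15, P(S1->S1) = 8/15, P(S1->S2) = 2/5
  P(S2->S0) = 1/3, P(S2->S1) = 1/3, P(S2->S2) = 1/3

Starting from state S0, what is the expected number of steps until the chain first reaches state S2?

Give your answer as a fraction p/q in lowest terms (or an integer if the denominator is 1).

Let h_i = expected steps to first reach S2 from state i.
Boundary: h_S2 = 0.
First-step equations for the other states:
  h_S0 = 1 + 7/15*h_S0 + 1/15*h_S1 + 7/15*h_S2
  h_S1 = 1 + 1/15*h_S0 + 8/15*h_S1 + 2/5*h_S2

Substituting h_S2 = 0 and rearranging gives the linear system (I - Q) h = 1:
  [8/15, -1/15] . (h_S0, h_S1) = 1
  [-1/15, 7/15] . (h_S0, h_S1) = 1

Solving yields:
  h_S0 = 24/11
  h_S1 = 27/11

Starting state is S0, so the expected hitting time is h_S0 = 24/11.

Answer: 24/11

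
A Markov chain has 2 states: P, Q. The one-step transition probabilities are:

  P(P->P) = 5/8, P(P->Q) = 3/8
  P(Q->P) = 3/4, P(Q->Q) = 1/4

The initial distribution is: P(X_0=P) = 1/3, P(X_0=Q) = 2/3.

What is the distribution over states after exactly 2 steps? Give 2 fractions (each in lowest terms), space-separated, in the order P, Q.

Propagating the distribution step by step (d_{t+1} = d_t * P):
d_0 = (P=1/3, Q=2/3)
  d_1[P] = 1/3*5/8 + 2/3*3/4 = 17/24
  d_1[Q] = 1/3*3/8 + 2/3*1/4 = 7/24
d_1 = (P=17/24, Q=7/24)
  d_2[P] = 17/24*5/8 + 7/24*3/4 = 127/192
  d_2[Q] = 17/24*3/8 + 7/24*1/4 = 65/192
d_2 = (P=127/192, Q=65/192)

Answer: 127/192 65/192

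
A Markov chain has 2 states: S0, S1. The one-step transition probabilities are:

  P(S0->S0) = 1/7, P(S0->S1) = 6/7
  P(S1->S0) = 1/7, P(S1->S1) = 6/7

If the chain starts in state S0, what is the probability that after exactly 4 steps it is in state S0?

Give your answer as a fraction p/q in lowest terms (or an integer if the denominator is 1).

Answer: 1/7

Derivation:
Computing P^4 by repeated multiplication:
P^1 =
  S0: [1/7, 6/7]
  S1: [1/7, 6/7]
P^2 =
  S0: [1/7, 6/7]
  S1: [1/7, 6/7]
P^3 =
  S0: [1/7, 6/7]
  S1: [1/7, 6/7]
P^4 =
  S0: [1/7, 6/7]
  S1: [1/7, 6/7]

(P^4)[S0 -> S0] = 1/7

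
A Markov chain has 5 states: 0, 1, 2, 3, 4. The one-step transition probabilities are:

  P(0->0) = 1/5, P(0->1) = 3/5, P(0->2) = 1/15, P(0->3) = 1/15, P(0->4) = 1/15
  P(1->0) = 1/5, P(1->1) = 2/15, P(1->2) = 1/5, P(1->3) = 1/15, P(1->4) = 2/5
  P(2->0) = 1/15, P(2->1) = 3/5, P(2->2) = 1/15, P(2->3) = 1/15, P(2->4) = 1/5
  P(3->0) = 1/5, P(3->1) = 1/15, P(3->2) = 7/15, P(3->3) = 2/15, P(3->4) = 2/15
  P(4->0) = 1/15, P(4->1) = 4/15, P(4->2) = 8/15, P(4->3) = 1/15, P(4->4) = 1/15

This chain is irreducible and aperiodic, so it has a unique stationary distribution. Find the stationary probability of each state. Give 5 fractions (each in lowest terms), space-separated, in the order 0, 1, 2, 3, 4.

Answer: 4913/35259 23573/70518 8465/35259 1/14 7576/35259

Derivation:
The stationary distribution satisfies pi = pi * P, i.e.:
  pi_0 = 1/5*pi_0 + 1/5*pi_1 + 1/15*pi_2 + 1/5*pi_3 + 1/15*pi_4
  pi_1 = 3/5*pi_0 + 2/15*pi_1 + 3/5*pi_2 + 1/15*pi_3 + 4/15*pi_4
  pi_2 = 1/15*pi_0 + 1/5*pi_1 + 1/15*pi_2 + 7/15*pi_3 + 8/15*pi_4
  pi_3 = 1/15*pi_0 + 1/15*pi_1 + 1/15*pi_2 + 2/15*pi_3 + 1/15*pi_4
  pi_4 = 1/15*pi_0 + 2/5*pi_1 + 1/5*pi_2 + 2/15*pi_3 + 1/15*pi_4
with normalization: pi_0 + pi_1 + pi_2 + pi_3 + pi_4 = 1.

Using the first 4 balance equations plus normalization, the linear system A*pi = b is:
  [-4/5, 1/5, 1/15, 1/5, 1/15] . pi = 0
  [3/5, -13/15, 3/5, 1/15, 4/15] . pi = 0
  [1/15, 1/5, -14/15, 7/15, 8/15] . pi = 0
  [1/15, 1/15, 1/15, -13/15, 1/15] . pi = 0
  [1, 1, 1, 1, 1] . pi = 1

Solving yields:
  pi_0 = 4913/35259
  pi_1 = 23573/70518
  pi_2 = 8465/35259
  pi_3 = 1/14
  pi_4 = 7576/35259

Verification (pi * P):
  4913/35259*1/5 + 23573/70518*1/5 + 8465/35259*1/15 + 1/14*1/5 + 7576/35259*1/15 = 4913/35259 = pi_0  (ok)
  4913/35259*3/5 + 23573/70518*2/15 + 8465/35259*3/5 + 1/14*1/15 + 7576/35259*4/15 = 23573/70518 = pi_1  (ok)
  4913/35259*1/15 + 23573/70518*1/5 + 8465/35259*1/15 + 1/14*7/15 + 7576/35259*8/15 = 8465/35259 = pi_2  (ok)
  4913/35259*1/15 + 23573/70518*1/15 + 8465/35259*1/15 + 1/14*2/15 + 7576/35259*1/15 = 1/14 = pi_3  (ok)
  4913/35259*1/15 + 23573/70518*2/5 + 8465/35259*1/5 + 1/14*2/15 + 7576/35259*1/15 = 7576/35259 = pi_4  (ok)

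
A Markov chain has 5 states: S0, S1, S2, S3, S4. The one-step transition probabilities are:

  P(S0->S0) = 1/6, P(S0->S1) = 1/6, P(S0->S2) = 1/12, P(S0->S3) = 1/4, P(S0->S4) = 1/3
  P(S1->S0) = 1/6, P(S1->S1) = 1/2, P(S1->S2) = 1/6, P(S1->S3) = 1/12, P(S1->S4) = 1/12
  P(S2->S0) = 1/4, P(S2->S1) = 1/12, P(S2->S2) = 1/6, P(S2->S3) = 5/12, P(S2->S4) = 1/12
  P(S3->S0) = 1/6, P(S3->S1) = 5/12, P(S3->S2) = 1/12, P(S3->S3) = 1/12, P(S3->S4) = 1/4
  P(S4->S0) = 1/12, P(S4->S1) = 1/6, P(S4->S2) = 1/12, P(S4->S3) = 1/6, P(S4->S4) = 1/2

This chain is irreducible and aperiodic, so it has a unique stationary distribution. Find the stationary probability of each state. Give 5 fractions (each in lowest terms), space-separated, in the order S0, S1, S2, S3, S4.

Answer: 1994/12863 3846/12863 1519/12863 2187/12863 3317/12863

Derivation:
The stationary distribution satisfies pi = pi * P, i.e.:
  pi_S0 = 1/6*pi_S0 + 1/6*pi_S1 + 1/4*pi_S2 + 1/6*pi_S3 + 1/12*pi_S4
  pi_S1 = 1/6*pi_S0 + 1/2*pi_S1 + 1/12*pi_S2 + 5/12*pi_S3 + 1/6*pi_S4
  pi_S2 = 1/12*pi_S0 + 1/6*pi_S1 + 1/6*pi_S2 + 1/12*pi_S3 + 1/12*pi_S4
  pi_S3 = 1/4*pi_S0 + 1/12*pi_S1 + 5/12*pi_S2 + 1/12*pi_S3 + 1/6*pi_S4
  pi_S4 = 1/3*pi_S0 + 1/12*pi_S1 + 1/12*pi_S2 + 1/4*pi_S3 + 1/2*pi_S4
with normalization: pi_S0 + pi_S1 + pi_S2 + pi_S3 + pi_S4 = 1.

Using the first 4 balance equations plus normalization, the linear system A*pi = b is:
  [-5/6, 1/6, 1/4, 1/6, 1/12] . pi = 0
  [1/6, -1/2, 1/12, 5/12, 1/6] . pi = 0
  [1/12, 1/6, -5/6, 1/12, 1/12] . pi = 0
  [1/4, 1/12, 5/12, -11/12, 1/6] . pi = 0
  [1, 1, 1, 1, 1] . pi = 1

Solving yields:
  pi_S0 = 1994/12863
  pi_S1 = 3846/12863
  pi_S2 = 1519/12863
  pi_S3 = 2187/12863
  pi_S4 = 3317/12863

Verification (pi * P):
  1994/12863*1/6 + 3846/12863*1/6 + 1519/12863*1/4 + 2187/12863*1/6 + 3317/12863*1/12 = 1994/12863 = pi_S0  (ok)
  1994/12863*1/6 + 3846/12863*1/2 + 1519/12863*1/12 + 2187/12863*5/12 + 3317/12863*1/6 = 3846/12863 = pi_S1  (ok)
  1994/12863*1/12 + 3846/12863*1/6 + 1519/12863*1/6 + 2187/12863*1/12 + 3317/12863*1/12 = 1519/12863 = pi_S2  (ok)
  1994/12863*1/4 + 3846/12863*1/12 + 1519/12863*5/12 + 2187/12863*1/12 + 3317/12863*1/6 = 2187/12863 = pi_S3  (ok)
  1994/12863*1/3 + 3846/12863*1/12 + 1519/12863*1/12 + 2187/12863*1/4 + 3317/12863*1/2 = 3317/12863 = pi_S4  (ok)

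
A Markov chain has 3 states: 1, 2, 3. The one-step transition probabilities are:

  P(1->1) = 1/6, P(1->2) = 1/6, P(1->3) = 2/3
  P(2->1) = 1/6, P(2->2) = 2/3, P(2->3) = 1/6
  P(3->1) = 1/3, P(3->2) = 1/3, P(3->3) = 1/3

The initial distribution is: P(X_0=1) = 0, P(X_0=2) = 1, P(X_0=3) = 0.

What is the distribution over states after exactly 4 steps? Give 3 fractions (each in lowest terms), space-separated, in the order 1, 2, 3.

Propagating the distribution step by step (d_{t+1} = d_t * P):
d_0 = (1=0, 2=1, 3=0)
  d_1[1] = 0*1/6 + 1*1/6 + 0*1/3 = 1/6
  d_1[2] = 0*1/6 + 1*2/3 + 0*1/3 = 2/3
  d_1[3] = 0*2/3 + 1*1/6 + 0*1/3 = 1/6
d_1 = (1=1/6, 2=2/3, 3=1/6)
  d_2[1] = 1/6*1/6 + 2/3*1/6 + 1/6*1/3 = 7/36
  d_2[2] = 1/6*1/6 + 2/3*2/3 + 1/6*1/3 = 19/36
  d_2[3] = 1/6*2/3 + 2/3*1/6 + 1/6*1/3 = 5/18
d_2 = (1=7/36, 2=19/36, 3=5/18)
  d_3[1] = 7/36*1/6 + 19/36*1/6 + 5/18*1/3 = 23/108
  d_3[2] = 7/36*1/6 + 19/36*2/3 + 5/18*1/3 = 103/216
  d_3[3] = 7/36*2/3 + 19/36*1/6 + 5/18*1/3 = 67/216
d_3 = (1=23/108, 2=103/216, 3=67/216)
  d_4[1] = 23/108*1/6 + 103/216*1/6 + 67/216*1/3 = 283/1296
  d_4[2] = 23/108*1/6 + 103/216*2/3 + 67/216*1/3 = 37/81
  d_4[3] = 23/108*2/3 + 103/216*1/6 + 67/216*1/3 = 421/1296
d_4 = (1=283/1296, 2=37/81, 3=421/1296)

Answer: 283/1296 37/81 421/1296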